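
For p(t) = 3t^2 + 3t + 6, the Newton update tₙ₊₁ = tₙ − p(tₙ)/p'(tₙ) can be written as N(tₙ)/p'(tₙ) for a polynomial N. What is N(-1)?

−3

p'(t) = 6t + 3.
N(t) = t·p'(t) − p(t) = t·(6t + 3) − (3t^2 + 3t + 6) = 3t^2 − 6.
N(-1) = −3.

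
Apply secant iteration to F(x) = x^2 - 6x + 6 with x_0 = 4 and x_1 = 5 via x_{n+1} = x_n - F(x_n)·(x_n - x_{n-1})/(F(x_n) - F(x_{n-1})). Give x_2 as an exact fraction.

F(4) = -2, F(5) = 1. x_2 = 5 - 1·(5 - 4)/(1 - (-2)) = 14/3.

14/3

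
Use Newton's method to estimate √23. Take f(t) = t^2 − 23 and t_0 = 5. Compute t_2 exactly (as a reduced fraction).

1151/240

f'(t) = 2t.
f(5) = 2, f'(5) = 10, so t_1 = 5 − 2/10 = 24/5.
f(24/5) = 1/25, f'(24/5) = 48/5, so t_2 = (24/5) − (1/25)/(48/5) = 1151/240.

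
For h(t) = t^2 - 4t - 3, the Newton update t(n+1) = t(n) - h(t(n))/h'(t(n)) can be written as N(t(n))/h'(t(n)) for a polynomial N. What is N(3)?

12

h'(t) = 2t - 4.
N(t) = t·h'(t) - h(t) = t·(2t - 4) - (t^2 - 4t - 3) = t^2 + 3.
N(3) = 12.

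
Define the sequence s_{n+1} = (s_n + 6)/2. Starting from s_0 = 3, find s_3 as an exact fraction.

s_1 = (3 + 6)/2 = 9/2.
s_2 = ((9/2) + 6)/2 = 21/4.
s_3 = ((21/4) + 6)/2 = 45/8.

45/8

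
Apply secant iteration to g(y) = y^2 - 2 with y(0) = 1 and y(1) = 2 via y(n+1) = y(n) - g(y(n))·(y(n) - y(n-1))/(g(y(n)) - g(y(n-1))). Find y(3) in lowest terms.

g(1) = -1, g(2) = 2. y(2) = 2 - 2·(2 - 1)/(2 - (-1)) = 4/3.
g(2) = 2, g(4/3) = -2/9. y(3) = (4/3) - (-2/9)·((4/3) - 2)/((-2/9) - 2) = 7/5.

7/5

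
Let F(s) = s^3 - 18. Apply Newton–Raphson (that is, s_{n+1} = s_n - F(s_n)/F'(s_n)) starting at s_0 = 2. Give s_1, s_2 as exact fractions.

F'(s) = 3s^2.
F(2) = -10, F'(2) = 12, so s_1 = 2 - (-10)/12 = 17/6.
F(17/6) = 1025/216, F'(17/6) = 289/12, so s_2 = (17/6) - (1025/216)/(289/12) = 6857/2601.

s_1 = 17/6, s_2 = 6857/2601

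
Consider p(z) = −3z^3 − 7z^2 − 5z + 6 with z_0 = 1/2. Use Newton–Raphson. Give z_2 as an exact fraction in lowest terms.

p'(z) = −9z^2 − 14z − 5.
p(1/2) = 11/8, p'(1/2) = −57/4, so z_1 = (1/2) − (11/8)/(−57/4) = 34/57.
p(34/57) = −6776/61731, p'(34/57) = −17927/1083, so z_2 = (34/57) − (−6776/61731)/(−17927/1083) = 28702/48659.

28702/48659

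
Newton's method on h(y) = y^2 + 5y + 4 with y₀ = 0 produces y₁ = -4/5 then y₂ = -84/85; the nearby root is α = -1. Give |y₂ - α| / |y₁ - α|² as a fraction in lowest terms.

y₁ - α = -4/5 - (-1) = -4/5 + 1 = 1/5, so |y₁ - α| = 1/5.
y₂ - α = -84/85 - (-1) = -84/85 + 1 = 1/85, so |y₂ - α| = 1/85.
|y₁ - α|² = 1/25.
Ratio = (1/85) / (1/25) = 5/17.

5/17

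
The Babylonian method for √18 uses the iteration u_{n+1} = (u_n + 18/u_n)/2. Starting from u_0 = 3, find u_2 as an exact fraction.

17/4

u_1 = (3 + 18/3)/2 = 9/2.
u_2 = (9/2 + 18/(9/2))/2 = 17/4.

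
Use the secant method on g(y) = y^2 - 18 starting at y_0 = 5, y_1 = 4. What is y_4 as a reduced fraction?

11960/2819

g(5) = 7, g(4) = -2. y_2 = 4 - (-2)·(4 - 5)/((-2) - 7) = 38/9.
g(4) = -2, g(38/9) = -14/81. y_3 = (38/9) - (-14/81)·((38/9) - 4)/((-14/81) - (-2)) = 157/37.
g(38/9) = -14/81, g(157/37) = 7/1369. y_4 = (157/37) - (7/1369)·((157/37) - (38/9))/((7/1369) - (-14/81)) = 11960/2819.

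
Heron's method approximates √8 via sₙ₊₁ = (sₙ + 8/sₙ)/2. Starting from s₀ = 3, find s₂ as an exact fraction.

s₁ = (3 + 8/3)/2 = 17/6.
s₂ = (17/6 + 8/(17/6))/2 = 577/204.

577/204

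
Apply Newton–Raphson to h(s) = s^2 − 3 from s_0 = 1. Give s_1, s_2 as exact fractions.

h'(s) = 2s.
h(1) = −2, h'(1) = 2, so s_1 = 1 − (−2)/2 = 2.
h(2) = 1, h'(2) = 4, so s_2 = 2 − 1/4 = 7/4.

s_1 = 2, s_2 = 7/4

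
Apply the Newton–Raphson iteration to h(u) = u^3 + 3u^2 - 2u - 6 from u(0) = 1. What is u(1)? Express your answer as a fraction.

h'(u) = 3u^2 + 6u - 2.
h(1) = -4, h'(1) = 7, so u(1) = 1 - (-4)/7 = 11/7.

11/7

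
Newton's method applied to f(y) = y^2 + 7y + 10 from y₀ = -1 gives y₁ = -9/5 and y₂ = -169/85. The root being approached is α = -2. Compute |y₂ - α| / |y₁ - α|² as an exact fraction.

y₁ - α = -9/5 - (-2) = -9/5 + 2 = 1/5, so |y₁ - α| = 1/5.
y₂ - α = -169/85 - (-2) = -169/85 + 2 = 1/85, so |y₂ - α| = 1/85.
|y₁ - α|² = 1/25.
Ratio = (1/85) / (1/25) = 5/17.

5/17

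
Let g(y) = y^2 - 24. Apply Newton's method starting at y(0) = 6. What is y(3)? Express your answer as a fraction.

4801/980

g'(y) = 2y.
g(6) = 12, g'(6) = 12, so y(1) = 6 - 12/12 = 5.
g(5) = 1, g'(5) = 10, so y(2) = 5 - 1/10 = 49/10.
g(49/10) = 1/100, g'(49/10) = 49/5, so y(3) = (49/10) - (1/100)/(49/5) = 4801/980.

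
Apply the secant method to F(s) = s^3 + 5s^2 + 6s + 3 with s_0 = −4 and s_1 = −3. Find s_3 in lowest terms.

−361/99

F(−4) = −5, F(−3) = 3. s_2 = (−3) − 3·((−3) − (−4))/(3 − (−5)) = −27/8.
F(−3) = 3, F(−27/8) = 645/512. s_3 = (−27/8) − (645/512)·((−27/8) − (−3))/((645/512) − 3) = −361/99.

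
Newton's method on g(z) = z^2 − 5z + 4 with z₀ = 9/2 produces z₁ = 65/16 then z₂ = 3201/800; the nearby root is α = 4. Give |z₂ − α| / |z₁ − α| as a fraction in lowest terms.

z₁ − α = 65/16 − 4 = 1/16, so |z₁ − α| = 1/16.
z₂ − α = 3201/800 − 4 = 1/800, so |z₂ − α| = 1/800.
Ratio = (1/800) / (1/16) = 1/50.

1/50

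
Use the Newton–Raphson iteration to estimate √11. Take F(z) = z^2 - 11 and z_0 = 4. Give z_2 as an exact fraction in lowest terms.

1433/432

F'(z) = 2z.
F(4) = 5, F'(4) = 8, so z_1 = 4 - 5/8 = 27/8.
F(27/8) = 25/64, F'(27/8) = 27/4, so z_2 = (27/8) - (25/64)/(27/4) = 1433/432.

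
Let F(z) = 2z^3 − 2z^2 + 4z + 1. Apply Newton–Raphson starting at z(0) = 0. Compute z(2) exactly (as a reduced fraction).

F'(z) = 6z^2 − 4z + 4.
F(0) = 1, F'(0) = 4, so z(1) = 0 − 1/4 = −1/4.
F(−1/4) = −5/32, F'(−1/4) = 43/8, so z(2) = (−1/4) − (−5/32)/(43/8) = −19/86.

−19/86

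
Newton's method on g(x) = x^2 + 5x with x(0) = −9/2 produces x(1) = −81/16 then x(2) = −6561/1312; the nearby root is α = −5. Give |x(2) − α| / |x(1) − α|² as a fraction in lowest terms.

x(1) − α = −81/16 − (−5) = −81/16 + 5 = −1/16, so |x(1) − α| = 1/16.
x(2) − α = −6561/1312 − (−5) = −6561/1312 + 5 = −1/1312, so |x(2) − α| = 1/1312.
|x(1) − α|² = 1/256.
Ratio = (1/1312) / (1/256) = 8/41.

8/41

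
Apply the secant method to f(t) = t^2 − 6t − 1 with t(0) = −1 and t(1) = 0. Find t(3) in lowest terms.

−7/43

f(−1) = 6, f(0) = −1. t(2) = 0 − (−1)·(0 − (−1))/((−1) − 6) = −1/7.
f(0) = −1, f(−1/7) = −6/49. t(3) = (−1/7) − (−6/49)·((−1/7) − 0)/((−6/49) − (−1)) = −7/43.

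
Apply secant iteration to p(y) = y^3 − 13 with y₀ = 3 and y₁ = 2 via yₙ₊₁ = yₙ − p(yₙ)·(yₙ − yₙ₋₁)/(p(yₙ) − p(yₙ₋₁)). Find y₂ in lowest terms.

43/19

p(3) = 14, p(2) = −5. y₂ = 2 − (−5)·(2 − 3)/((−5) − 14) = 43/19.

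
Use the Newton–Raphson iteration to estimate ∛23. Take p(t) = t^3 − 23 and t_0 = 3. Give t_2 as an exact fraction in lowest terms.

1365775/480249

p'(t) = 3t^2.
p(3) = 4, p'(3) = 27, so t_1 = 3 − 4/27 = 77/27.
p(77/27) = 3824/19683, p'(77/27) = 5929/243, so t_2 = (77/27) − (3824/19683)/(5929/243) = 1365775/480249.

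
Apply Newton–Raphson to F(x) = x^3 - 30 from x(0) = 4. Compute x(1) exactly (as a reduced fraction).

79/24

F'(x) = 3x^2.
F(4) = 34, F'(4) = 48, so x(1) = 4 - 34/48 = 79/24.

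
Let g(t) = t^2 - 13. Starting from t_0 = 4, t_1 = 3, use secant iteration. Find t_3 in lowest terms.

83/23

g(4) = 3, g(3) = -4. t_2 = 3 - (-4)·(3 - 4)/((-4) - 3) = 25/7.
g(3) = -4, g(25/7) = -12/49. t_3 = (25/7) - (-12/49)·((25/7) - 3)/((-12/49) - (-4)) = 83/23.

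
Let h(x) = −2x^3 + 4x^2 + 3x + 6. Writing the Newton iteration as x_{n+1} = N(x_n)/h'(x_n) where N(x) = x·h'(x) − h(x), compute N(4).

h'(x) = −6x^2 + 8x + 3.
N(x) = x·h'(x) − h(x) = x·(−6x^2 + 8x + 3) − (−2x^3 + 4x^2 + 3x + 6) = −4x^3 + 4x^2 − 6.
N(4) = −198.

−198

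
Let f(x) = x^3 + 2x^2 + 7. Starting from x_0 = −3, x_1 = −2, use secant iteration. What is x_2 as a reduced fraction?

−25/9

f(−3) = −2, f(−2) = 7. x_2 = (−2) − 7·((−2) − (−3))/(7 − (−2)) = −25/9.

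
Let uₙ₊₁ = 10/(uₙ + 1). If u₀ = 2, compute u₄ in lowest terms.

430/173

u₁ = 10/(2 + 1) = 10/3.
u₂ = 10/(10/3 + 1) = 30/13.
u₃ = 10/(30/13 + 1) = 130/43.
u₄ = 10/(130/43 + 1) = 430/173.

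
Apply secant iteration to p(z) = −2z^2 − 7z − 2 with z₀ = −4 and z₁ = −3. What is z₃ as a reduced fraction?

p(−4) = −6, p(−3) = 1. z₂ = (−3) − 1·((−3) − (−4))/(1 − (−6)) = −22/7.
p(−3) = 1, p(−22/7) = 12/49. z₃ = (−22/7) − (12/49)·((−22/7) − (−3))/((12/49) − 1) = −118/37.

−118/37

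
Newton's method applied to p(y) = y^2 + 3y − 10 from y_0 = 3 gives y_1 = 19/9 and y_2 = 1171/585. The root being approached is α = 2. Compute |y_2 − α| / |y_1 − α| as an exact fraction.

y_1 − α = 19/9 − 2 = 1/9, so |y_1 − α| = 1/9.
y_2 − α = 1171/585 − 2 = 1/585, so |y_2 − α| = 1/585.
Ratio = (1/585) / (1/9) = 1/65.

1/65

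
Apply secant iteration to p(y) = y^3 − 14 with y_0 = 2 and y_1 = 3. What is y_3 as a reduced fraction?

p(2) = −6, p(3) = 13. y_2 = 3 − 13·(3 − 2)/(13 − (−6)) = 44/19.
p(3) = 13, p(44/19) = −10842/6859. y_3 = (44/19) − (−10842/6859)·((44/19) − 3)/((−10842/6859) − 13) = 18386/7693.

18386/7693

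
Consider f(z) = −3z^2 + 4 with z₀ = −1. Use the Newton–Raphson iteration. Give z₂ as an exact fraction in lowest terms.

−97/84

f'(z) = −6z.
f(−1) = 1, f'(−1) = 6, so z₁ = (−1) − 1/6 = −7/6.
f(−7/6) = −1/12, f'(−7/6) = 7, so z₂ = (−7/6) − (−1/12)/7 = −97/84.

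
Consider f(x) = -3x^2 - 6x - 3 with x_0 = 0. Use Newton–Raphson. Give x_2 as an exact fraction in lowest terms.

-3/4

f'(x) = -6x - 6.
f(0) = -3, f'(0) = -6, so x_1 = 0 - (-3)/(-6) = -1/2.
f(-1/2) = -3/4, f'(-1/2) = -3, so x_2 = (-1/2) - (-3/4)/(-3) = -3/4.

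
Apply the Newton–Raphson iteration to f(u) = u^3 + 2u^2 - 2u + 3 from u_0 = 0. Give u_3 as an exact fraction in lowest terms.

-72993/225535

f'(u) = 3u^2 + 4u - 2.
f(0) = 3, f'(0) = -2, so u_1 = 0 - 3/(-2) = 3/2.
f(3/2) = 63/8, f'(3/2) = 43/4, so u_2 = (3/2) - (63/8)/(43/4) = 33/43.
f(33/43) = 246078/79507, f'(33/43) = 5245/1849, so u_3 = (33/43) - (246078/79507)/(5245/1849) = -72993/225535.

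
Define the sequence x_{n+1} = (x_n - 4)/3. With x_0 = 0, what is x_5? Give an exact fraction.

x_1 = (0 - 4)/3 = -4/3.
x_2 = ((-4/3) - 4)/3 = -16/9.
x_3 = ((-16/9) - 4)/3 = -52/27.
x_4 = ((-52/27) - 4)/3 = -160/81.
x_5 = ((-160/81) - 4)/3 = -484/243.

-484/243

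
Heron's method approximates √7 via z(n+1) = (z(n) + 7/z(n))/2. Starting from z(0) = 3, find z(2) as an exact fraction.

z(1) = (3 + 7/3)/2 = 8/3.
z(2) = (8/3 + 7/(8/3))/2 = 127/48.

127/48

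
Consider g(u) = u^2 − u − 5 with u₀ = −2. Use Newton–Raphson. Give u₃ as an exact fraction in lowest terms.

−108561/60605

g'(u) = 2u − 1.
g(−2) = 1, g'(−2) = −5, so u₁ = (−2) − 1/(−5) = −9/5.
g(−9/5) = 1/25, g'(−9/5) = −23/5, so u₂ = (−9/5) − (1/25)/(−23/5) = −206/115.
g(−206/115) = 1/13225, g'(−206/115) = −527/115, so u₃ = (−206/115) − (1/13225)/(−527/115) = −108561/60605.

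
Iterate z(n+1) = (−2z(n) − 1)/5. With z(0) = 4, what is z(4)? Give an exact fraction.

z(1) = (−2·4 − 1)/5 = −9/5.
z(2) = (−2·(−9/5) − 1)/5 = 13/25.
z(3) = (−2·(13/25) − 1)/5 = −51/125.
z(4) = (−2·(−51/125) − 1)/5 = −23/625.

−23/625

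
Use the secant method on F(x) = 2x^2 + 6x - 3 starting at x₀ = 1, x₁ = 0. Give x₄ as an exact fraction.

24/55

F(1) = 5, F(0) = -3. x₂ = 0 - (-3)·(0 - 1)/((-3) - 5) = 3/8.
F(0) = -3, F(3/8) = -15/32. x₃ = (3/8) - (-15/32)·((3/8) - 0)/((-15/32) - (-3)) = 4/9.
F(3/8) = -15/32, F(4/9) = 5/81. x₄ = (4/9) - (5/81)·((4/9) - (3/8))/((5/81) - (-15/32)) = 24/55.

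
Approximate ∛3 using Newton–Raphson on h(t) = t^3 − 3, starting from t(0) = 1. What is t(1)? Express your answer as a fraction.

5/3

h'(t) = 3t^2.
h(1) = −2, h'(1) = 3, so t(1) = 1 − (−2)/3 = 5/3.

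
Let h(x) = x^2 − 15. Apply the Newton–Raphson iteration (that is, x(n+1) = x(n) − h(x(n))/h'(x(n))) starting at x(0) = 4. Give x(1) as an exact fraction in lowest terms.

31/8

h'(x) = 2x.
h(4) = 1, h'(4) = 8, so x(1) = 4 − 1/8 = 31/8.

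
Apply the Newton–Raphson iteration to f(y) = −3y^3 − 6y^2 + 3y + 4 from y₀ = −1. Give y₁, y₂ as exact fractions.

y₁ = −2/3, y₂ = −44/63

f'(y) = −9y^2 − 12y + 3.
f(−1) = −2, f'(−1) = 6, so y₁ = (−1) − (−2)/6 = −2/3.
f(−2/3) = 2/9, f'(−2/3) = 7, so y₂ = (−2/3) − (2/9)/7 = −44/63.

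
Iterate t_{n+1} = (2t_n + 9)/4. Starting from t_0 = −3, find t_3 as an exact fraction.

t_1 = (2·(−3) + 9)/4 = 3/4.
t_2 = (2·(3/4) + 9)/4 = 21/8.
t_3 = (2·(21/8) + 9)/4 = 57/16.

57/16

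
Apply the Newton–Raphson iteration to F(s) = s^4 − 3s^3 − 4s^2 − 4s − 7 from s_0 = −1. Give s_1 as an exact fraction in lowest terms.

F'(s) = 4s^3 − 9s^2 − 8s − 4.
F(−1) = −3, F'(−1) = −9, so s_1 = (−1) − (−3)/(−9) = −4/3.

−4/3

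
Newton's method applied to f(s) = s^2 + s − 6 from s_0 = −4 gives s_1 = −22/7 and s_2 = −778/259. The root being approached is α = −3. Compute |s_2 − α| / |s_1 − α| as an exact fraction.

1/37

s_1 − α = −22/7 − (−3) = −22/7 + 3 = −1/7, so |s_1 − α| = 1/7.
s_2 − α = −778/259 − (−3) = −778/259 + 3 = −1/259, so |s_2 − α| = 1/259.
Ratio = (1/259) / (1/7) = 1/37.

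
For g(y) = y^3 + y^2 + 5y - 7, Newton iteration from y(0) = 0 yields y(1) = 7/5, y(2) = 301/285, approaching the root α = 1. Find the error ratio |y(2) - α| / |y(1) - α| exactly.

8/57

y(1) - α = 7/5 - 1 = 2/5, so |y(1) - α| = 2/5.
y(2) - α = 301/285 - 1 = 16/285, so |y(2) - α| = 16/285.
Ratio = (16/285) / (2/5) = 8/57.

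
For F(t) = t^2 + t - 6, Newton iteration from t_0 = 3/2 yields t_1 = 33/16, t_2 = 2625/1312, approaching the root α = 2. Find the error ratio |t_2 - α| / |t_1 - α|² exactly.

t_1 - α = 33/16 - 2 = 1/16, so |t_1 - α| = 1/16.
t_2 - α = 2625/1312 - 2 = 1/1312, so |t_2 - α| = 1/1312.
|t_1 - α|² = 1/256.
Ratio = (1/1312) / (1/256) = 8/41.

8/41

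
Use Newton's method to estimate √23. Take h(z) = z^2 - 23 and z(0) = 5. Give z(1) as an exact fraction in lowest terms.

h'(z) = 2z.
h(5) = 2, h'(5) = 10, so z(1) = 5 - 2/10 = 24/5.

24/5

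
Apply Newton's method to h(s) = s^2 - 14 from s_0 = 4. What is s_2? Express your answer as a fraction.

h'(s) = 2s.
h(4) = 2, h'(4) = 8, so s_1 = 4 - 2/8 = 15/4.
h(15/4) = 1/16, h'(15/4) = 15/2, so s_2 = (15/4) - (1/16)/(15/2) = 449/120.

449/120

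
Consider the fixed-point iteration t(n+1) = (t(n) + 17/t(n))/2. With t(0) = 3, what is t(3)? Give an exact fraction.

t(1) = (3 + 17/3)/2 = 13/3.
t(2) = (13/3 + 17/(13/3))/2 = 161/39.
t(3) = (161/39 + 17/(161/39))/2 = 25889/6279.

25889/6279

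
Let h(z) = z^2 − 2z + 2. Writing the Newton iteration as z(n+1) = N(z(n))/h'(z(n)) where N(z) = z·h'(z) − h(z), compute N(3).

7

h'(z) = 2z − 2.
N(z) = z·h'(z) − h(z) = z·(2z − 2) − (z^2 − 2z + 2) = z^2 − 2.
N(3) = 7.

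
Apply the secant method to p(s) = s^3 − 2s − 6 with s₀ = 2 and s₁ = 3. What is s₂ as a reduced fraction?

p(2) = −2, p(3) = 15. s₂ = 3 − 15·(3 − 2)/(15 − (−2)) = 36/17.

36/17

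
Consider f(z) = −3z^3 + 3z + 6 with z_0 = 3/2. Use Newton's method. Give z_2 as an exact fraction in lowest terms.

4234/2783

f'(z) = −9z^2 + 3.
f(3/2) = 3/8, f'(3/2) = −69/4, so z_1 = (3/2) − (3/8)/(−69/4) = 35/23.
f(35/23) = −78/12167, f'(35/23) = −9438/529, so z_2 = (35/23) − (−78/12167)/(−9438/529) = 4234/2783.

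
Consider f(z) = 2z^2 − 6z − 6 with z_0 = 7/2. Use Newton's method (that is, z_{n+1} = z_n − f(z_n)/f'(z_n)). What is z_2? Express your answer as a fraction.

f'(z) = 4z − 6.
f(7/2) = −5/2, f'(7/2) = 8, so z_1 = (7/2) − (−5/2)/8 = 61/16.
f(61/16) = 25/128, f'(61/16) = 37/4, so z_2 = (61/16) − (25/128)/(37/4) = 4489/1184.

4489/1184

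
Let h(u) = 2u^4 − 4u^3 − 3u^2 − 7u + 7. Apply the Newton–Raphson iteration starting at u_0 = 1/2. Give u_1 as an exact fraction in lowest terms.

67/96

h'(u) = 8u^3 − 12u^2 − 6u − 7.
h(1/2) = 19/8, h'(1/2) = −12, so u_1 = (1/2) − (19/8)/(−12) = 67/96.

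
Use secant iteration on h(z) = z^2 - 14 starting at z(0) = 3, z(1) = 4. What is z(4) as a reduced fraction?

5272/1409

h(3) = -5, h(4) = 2. z(2) = 4 - 2·(4 - 3)/(2 - (-5)) = 26/7.
h(4) = 2, h(26/7) = -10/49. z(3) = (26/7) - (-10/49)·((26/7) - 4)/((-10/49) - 2) = 101/27.
h(26/7) = -10/49, h(101/27) = -5/729. z(4) = (101/27) - (-5/729)·((101/27) - (26/7))/((-5/729) - (-10/49)) = 5272/1409.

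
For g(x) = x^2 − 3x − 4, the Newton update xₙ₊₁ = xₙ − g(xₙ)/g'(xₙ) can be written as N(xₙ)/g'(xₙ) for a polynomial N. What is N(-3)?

13

g'(x) = 2x − 3.
N(x) = x·g'(x) − g(x) = x·(2x − 3) − (x^2 − 3x − 4) = x^2 + 4.
N(-3) = 13.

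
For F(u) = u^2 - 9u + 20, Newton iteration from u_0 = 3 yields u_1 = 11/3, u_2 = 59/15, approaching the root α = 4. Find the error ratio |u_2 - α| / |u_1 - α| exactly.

1/5

u_1 - α = 11/3 - 4 = -1/3, so |u_1 - α| = 1/3.
u_2 - α = 59/15 - 4 = -1/15, so |u_2 - α| = 1/15.
Ratio = (1/15) / (1/3) = 1/5.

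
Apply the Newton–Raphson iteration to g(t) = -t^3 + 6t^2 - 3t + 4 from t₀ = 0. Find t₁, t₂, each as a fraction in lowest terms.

g'(t) = -3t^2 + 12t - 3.
g(0) = 4, g'(0) = -3, so t₁ = 0 - 4/(-3) = 4/3.
g(4/3) = 224/27, g'(4/3) = 23/3, so t₂ = (4/3) - (224/27)/(23/3) = 52/207.

t₁ = 4/3, t₂ = 52/207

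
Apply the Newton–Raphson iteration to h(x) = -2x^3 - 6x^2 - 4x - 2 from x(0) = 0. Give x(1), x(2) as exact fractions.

h'(x) = -6x^2 - 12x - 4.
h(0) = -2, h'(0) = -4, so x(1) = 0 - (-2)/(-4) = -1/2.
h(-1/2) = -5/4, h'(-1/2) = 1/2, so x(2) = (-1/2) - (-5/4)/(1/2) = 2.

x(1) = -1/2, x(2) = 2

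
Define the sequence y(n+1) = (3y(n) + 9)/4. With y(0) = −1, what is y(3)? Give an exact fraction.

153/32

y(1) = (3·(−1) + 9)/4 = 3/2.
y(2) = (3·(3/2) + 9)/4 = 27/8.
y(3) = (3·(27/8) + 9)/4 = 153/32.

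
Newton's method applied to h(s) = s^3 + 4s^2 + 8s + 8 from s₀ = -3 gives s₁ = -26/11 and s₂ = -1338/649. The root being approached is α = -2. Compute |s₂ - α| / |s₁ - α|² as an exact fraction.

55/118

s₁ - α = -26/11 - (-2) = -26/11 + 2 = -4/11, so |s₁ - α| = 4/11.
s₂ - α = -1338/649 - (-2) = -1338/649 + 2 = -40/649, so |s₂ - α| = 40/649.
|s₁ - α|² = 16/121.
Ratio = (40/649) / (16/121) = 55/118.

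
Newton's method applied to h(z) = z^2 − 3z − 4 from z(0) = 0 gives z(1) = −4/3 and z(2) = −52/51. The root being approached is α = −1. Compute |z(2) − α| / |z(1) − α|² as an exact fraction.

z(1) − α = −4/3 − (−1) = −4/3 + 1 = −1/3, so |z(1) − α| = 1/3.
z(2) − α = −52/51 − (−1) = −52/51 + 1 = −1/51, so |z(2) − α| = 1/51.
|z(1) − α|² = 1/9.
Ratio = (1/51) / (1/9) = 3/17.

3/17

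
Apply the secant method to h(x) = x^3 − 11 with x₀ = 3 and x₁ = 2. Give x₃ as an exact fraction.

3483/1561

h(3) = 16, h(2) = −3. x₂ = 2 − (−3)·(2 − 3)/((−3) − 16) = 41/19.
h(2) = −3, h(41/19) = −6528/6859. x₃ = (41/19) − (−6528/6859)·((41/19) − 2)/((−6528/6859) − (−3)) = 3483/1561.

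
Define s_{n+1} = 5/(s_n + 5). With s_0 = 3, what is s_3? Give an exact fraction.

s_1 = 5/(3 + 5) = 5/8.
s_2 = 5/(5/8 + 5) = 8/9.
s_3 = 5/(8/9 + 5) = 45/53.

45/53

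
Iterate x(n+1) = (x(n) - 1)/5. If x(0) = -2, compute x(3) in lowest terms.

-33/125

x(1) = ((-2) - 1)/5 = -3/5.
x(2) = ((-3/5) - 1)/5 = -8/25.
x(3) = ((-8/25) - 1)/5 = -33/125.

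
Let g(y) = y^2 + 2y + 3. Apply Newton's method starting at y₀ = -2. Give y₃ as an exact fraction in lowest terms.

g'(y) = 2y + 2.
g(-2) = 3, g'(-2) = -2, so y₁ = (-2) - 3/(-2) = -1/2.
g(-1/2) = 9/4, g'(-1/2) = 1, so y₂ = (-1/2) - (9/4)/1 = -11/4.
g(-11/4) = 81/16, g'(-11/4) = -7/2, so y₃ = (-11/4) - (81/16)/(-7/2) = -73/56.

-73/56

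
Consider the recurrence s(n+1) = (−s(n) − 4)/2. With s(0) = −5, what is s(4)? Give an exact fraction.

−25/16

s(1) = (−(−5) − 4)/2 = 1/2.
s(2) = (−(1/2) − 4)/2 = −9/4.
s(3) = (−(−9/4) − 4)/2 = −7/8.
s(4) = (−(−7/8) − 4)/2 = −25/16.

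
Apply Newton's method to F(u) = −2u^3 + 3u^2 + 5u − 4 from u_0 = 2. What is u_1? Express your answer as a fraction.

16/7

F'(u) = −6u^2 + 6u + 5.
F(2) = 2, F'(2) = −7, so u_1 = 2 − 2/(−7) = 16/7.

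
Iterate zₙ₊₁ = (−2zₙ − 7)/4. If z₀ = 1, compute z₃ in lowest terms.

z₁ = (−2·1 − 7)/4 = −9/4.
z₂ = (−2·(−9/4) − 7)/4 = −5/8.
z₃ = (−2·(−5/8) − 7)/4 = −23/16.

−23/16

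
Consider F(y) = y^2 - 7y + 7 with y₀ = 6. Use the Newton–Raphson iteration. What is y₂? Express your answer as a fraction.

F'(y) = 2y - 7.
F(6) = 1, F'(6) = 5, so y₁ = 6 - 1/5 = 29/5.
F(29/5) = 1/25, F'(29/5) = 23/5, so y₂ = (29/5) - (1/25)/(23/5) = 666/115.

666/115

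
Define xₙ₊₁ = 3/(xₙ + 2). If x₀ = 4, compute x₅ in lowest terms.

141/142

x₁ = 3/(4 + 2) = 1/2.
x₂ = 3/(1/2 + 2) = 6/5.
x₃ = 3/(6/5 + 2) = 15/16.
x₄ = 3/(15/16 + 2) = 48/47.
x₅ = 3/(48/47 + 2) = 141/142.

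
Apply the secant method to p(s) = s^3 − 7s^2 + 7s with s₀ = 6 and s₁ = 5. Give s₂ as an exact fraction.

40/7

p(6) = 6, p(5) = −15. s₂ = 5 − (−15)·(5 − 6)/((−15) − 6) = 40/7.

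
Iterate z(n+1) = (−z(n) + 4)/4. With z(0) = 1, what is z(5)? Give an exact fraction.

z(1) = (−1 + 4)/4 = 3/4.
z(2) = (−(3/4) + 4)/4 = 13/16.
z(3) = (−(13/16) + 4)/4 = 51/64.
z(4) = (−(51/64) + 4)/4 = 205/256.
z(5) = (−(205/256) + 4)/4 = 819/1024.

819/1024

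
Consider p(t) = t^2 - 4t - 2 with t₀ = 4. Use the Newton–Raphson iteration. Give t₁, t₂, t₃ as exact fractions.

p'(t) = 2t - 4.
p(4) = -2, p'(4) = 4, so t₁ = 4 - (-2)/4 = 9/2.
p(9/2) = 1/4, p'(9/2) = 5, so t₂ = (9/2) - (1/4)/5 = 89/20.
p(89/20) = 1/400, p'(89/20) = 49/10, so t₃ = (89/20) - (1/400)/(49/10) = 8721/1960.

t₁ = 9/2, t₂ = 89/20, t₃ = 8721/1960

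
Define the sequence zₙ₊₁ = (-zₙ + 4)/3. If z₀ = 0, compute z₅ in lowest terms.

244/243

z₁ = (-0 + 4)/3 = 4/3.
z₂ = (-(4/3) + 4)/3 = 8/9.
z₃ = (-(8/9) + 4)/3 = 28/27.
z₄ = (-(28/27) + 4)/3 = 80/81.
z₅ = (-(80/81) + 4)/3 = 244/243.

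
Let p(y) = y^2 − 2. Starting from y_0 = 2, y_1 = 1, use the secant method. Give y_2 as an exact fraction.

4/3

p(2) = 2, p(1) = −1. y_2 = 1 − (−1)·(1 − 2)/((−1) − 2) = 4/3.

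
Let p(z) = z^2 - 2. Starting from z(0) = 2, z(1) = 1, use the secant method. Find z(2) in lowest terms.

4/3

p(2) = 2, p(1) = -1. z(2) = 1 - (-1)·(1 - 2)/((-1) - 2) = 4/3.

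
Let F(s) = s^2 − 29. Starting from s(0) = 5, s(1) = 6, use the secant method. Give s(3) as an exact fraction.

F(5) = −4, F(6) = 7. s(2) = 6 − 7·(6 − 5)/(7 − (−4)) = 59/11.
F(6) = 7, F(59/11) = −28/121. s(3) = (59/11) − (−28/121)·((59/11) − 6)/((−28/121) − 7) = 673/125.

673/125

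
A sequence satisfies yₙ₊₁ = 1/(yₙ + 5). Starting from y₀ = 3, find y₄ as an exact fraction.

213/1106

y₁ = 1/(3 + 5) = 1/8.
y₂ = 1/(1/8 + 5) = 8/41.
y₃ = 1/(8/41 + 5) = 41/213.
y₄ = 1/(41/213 + 5) = 213/1106.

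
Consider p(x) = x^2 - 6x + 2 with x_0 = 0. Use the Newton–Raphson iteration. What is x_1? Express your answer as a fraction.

1/3

p'(x) = 2x - 6.
p(0) = 2, p'(0) = -6, so x_1 = 0 - 2/(-6) = 1/3.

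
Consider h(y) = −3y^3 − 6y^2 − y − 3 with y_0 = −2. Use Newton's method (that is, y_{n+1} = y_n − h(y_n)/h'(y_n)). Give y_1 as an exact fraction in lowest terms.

−27/13

h'(y) = −9y^2 − 12y − 1.
h(−2) = −1, h'(−2) = −13, so y_1 = (−2) − (−1)/(−13) = −27/13.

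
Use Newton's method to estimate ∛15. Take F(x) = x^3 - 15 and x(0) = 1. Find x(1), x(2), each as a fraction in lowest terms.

x(1) = 17/3, x(2) = 10231/2601

F'(x) = 3x^2.
F(1) = -14, F'(1) = 3, so x(1) = 1 - (-14)/3 = 17/3.
F(17/3) = 4508/27, F'(17/3) = 289/3, so x(2) = (17/3) - (4508/27)/(289/3) = 10231/2601.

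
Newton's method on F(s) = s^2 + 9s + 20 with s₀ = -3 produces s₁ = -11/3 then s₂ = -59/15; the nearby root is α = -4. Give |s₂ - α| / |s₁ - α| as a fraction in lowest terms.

s₁ - α = -11/3 - (-4) = -11/3 + 4 = 1/3, so |s₁ - α| = 1/3.
s₂ - α = -59/15 - (-4) = -59/15 + 4 = 1/15, so |s₂ - α| = 1/15.
Ratio = (1/15) / (1/3) = 1/5.

1/5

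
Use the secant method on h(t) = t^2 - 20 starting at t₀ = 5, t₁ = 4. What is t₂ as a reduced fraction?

h(5) = 5, h(4) = -4. t₂ = 4 - (-4)·(4 - 5)/((-4) - 5) = 40/9.

40/9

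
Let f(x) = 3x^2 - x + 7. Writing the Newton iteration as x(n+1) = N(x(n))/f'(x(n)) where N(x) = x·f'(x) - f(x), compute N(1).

f'(x) = 6x - 1.
N(x) = x·f'(x) - f(x) = x·(6x - 1) - (3x^2 - x + 7) = 3x^2 - 7.
N(1) = -4.

-4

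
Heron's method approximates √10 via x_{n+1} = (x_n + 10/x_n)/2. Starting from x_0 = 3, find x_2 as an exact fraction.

x_1 = (3 + 10/3)/2 = 19/6.
x_2 = (19/6 + 10/(19/6))/2 = 721/228.

721/228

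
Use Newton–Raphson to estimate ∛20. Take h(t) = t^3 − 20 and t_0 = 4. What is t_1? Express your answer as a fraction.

37/12

h'(t) = 3t^2.
h(4) = 44, h'(4) = 48, so t_1 = 4 − 44/48 = 37/12.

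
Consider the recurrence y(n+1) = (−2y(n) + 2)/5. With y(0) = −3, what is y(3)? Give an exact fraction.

y(1) = (−2·(−3) + 2)/5 = 8/5.
y(2) = (−2·(8/5) + 2)/5 = −6/25.
y(3) = (−2·(−6/25) + 2)/5 = 62/125.

62/125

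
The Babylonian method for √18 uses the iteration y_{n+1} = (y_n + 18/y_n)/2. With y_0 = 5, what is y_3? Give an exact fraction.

y_1 = (5 + 18/5)/2 = 43/10.
y_2 = (43/10 + 18/(43/10))/2 = 3649/860.
y_3 = (3649/860 + 18/(3649/860))/2 = 26628001/6276280.

26628001/6276280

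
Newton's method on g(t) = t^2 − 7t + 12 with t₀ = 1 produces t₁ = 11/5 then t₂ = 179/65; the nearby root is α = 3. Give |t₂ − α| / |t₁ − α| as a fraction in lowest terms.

t₁ − α = 11/5 − 3 = −4/5, so |t₁ − α| = 4/5.
t₂ − α = 179/65 − 3 = −16/65, so |t₂ − α| = 16/65.
Ratio = (16/65) / (4/5) = 4/13.

4/13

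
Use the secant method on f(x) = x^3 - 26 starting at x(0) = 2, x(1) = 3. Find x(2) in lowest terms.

56/19

f(2) = -18, f(3) = 1. x(2) = 3 - 1·(3 - 2)/(1 - (-18)) = 56/19.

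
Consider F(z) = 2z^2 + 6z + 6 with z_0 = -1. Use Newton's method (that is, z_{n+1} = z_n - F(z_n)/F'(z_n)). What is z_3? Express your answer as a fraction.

F'(z) = 4z + 6.
F(-1) = 2, F'(-1) = 2, so z_1 = (-1) - 2/2 = -2.
F(-2) = 2, F'(-2) = -2, so z_2 = (-2) - 2/(-2) = -1.
F(-1) = 2, F'(-1) = 2, so z_3 = (-1) - 2/2 = -2.

-2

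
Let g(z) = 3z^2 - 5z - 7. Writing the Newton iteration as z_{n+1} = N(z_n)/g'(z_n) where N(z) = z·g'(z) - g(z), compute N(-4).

g'(z) = 6z - 5.
N(z) = z·g'(z) - g(z) = z·(6z - 5) - (3z^2 - 5z - 7) = 3z^2 + 7.
N(-4) = 55.

55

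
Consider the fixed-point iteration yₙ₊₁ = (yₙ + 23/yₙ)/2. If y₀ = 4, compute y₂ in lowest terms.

2993/624

y₁ = (4 + 23/4)/2 = 39/8.
y₂ = (39/8 + 23/(39/8))/2 = 2993/624.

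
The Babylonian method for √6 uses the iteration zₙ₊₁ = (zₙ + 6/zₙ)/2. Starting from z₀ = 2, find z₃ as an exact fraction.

4801/1960

z₁ = (2 + 6/2)/2 = 5/2.
z₂ = (5/2 + 6/(5/2))/2 = 49/20.
z₃ = (49/20 + 6/(49/20))/2 = 4801/1960.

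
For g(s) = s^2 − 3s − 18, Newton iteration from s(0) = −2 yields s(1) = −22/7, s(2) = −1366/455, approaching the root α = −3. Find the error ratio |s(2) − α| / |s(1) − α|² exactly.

7/65

s(1) − α = −22/7 − (−3) = −22/7 + 3 = −1/7, so |s(1) − α| = 1/7.
s(2) − α = −1366/455 − (−3) = −1366/455 + 3 = −1/455, so |s(2) − α| = 1/455.
|s(1) − α|² = 1/49.
Ratio = (1/455) / (1/49) = 7/65.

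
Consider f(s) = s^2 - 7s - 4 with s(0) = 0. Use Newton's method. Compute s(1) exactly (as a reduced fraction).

-4/7

f'(s) = 2s - 7.
f(0) = -4, f'(0) = -7, so s(1) = 0 - (-4)/(-7) = -4/7.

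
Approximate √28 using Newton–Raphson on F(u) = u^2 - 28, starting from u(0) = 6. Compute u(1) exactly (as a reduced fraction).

16/3

F'(u) = 2u.
F(6) = 8, F'(6) = 12, so u(1) = 6 - 8/12 = 16/3.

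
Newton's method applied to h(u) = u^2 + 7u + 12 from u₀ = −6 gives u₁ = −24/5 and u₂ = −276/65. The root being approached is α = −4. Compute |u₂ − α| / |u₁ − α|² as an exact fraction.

u₁ − α = −24/5 − (−4) = −24/5 + 4 = −4/5, so |u₁ − α| = 4/5.
u₂ − α = −276/65 − (−4) = −276/65 + 4 = −16/65, so |u₂ − α| = 16/65.
|u₁ − α|² = 16/25.
Ratio = (16/65) / (16/25) = 5/13.

5/13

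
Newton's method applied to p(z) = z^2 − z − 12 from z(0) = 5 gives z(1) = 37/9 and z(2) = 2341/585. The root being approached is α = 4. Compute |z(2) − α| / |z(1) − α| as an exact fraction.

1/65

z(1) − α = 37/9 − 4 = 1/9, so |z(1) − α| = 1/9.
z(2) − α = 2341/585 − 4 = 1/585, so |z(2) − α| = 1/585.
Ratio = (1/585) / (1/9) = 1/65.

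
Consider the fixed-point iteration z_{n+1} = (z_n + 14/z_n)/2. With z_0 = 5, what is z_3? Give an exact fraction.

17049841/4556760

z_1 = (5 + 14/5)/2 = 39/10.
z_2 = (39/10 + 14/(39/10))/2 = 2921/780.
z_3 = (2921/780 + 14/(2921/780))/2 = 17049841/4556760.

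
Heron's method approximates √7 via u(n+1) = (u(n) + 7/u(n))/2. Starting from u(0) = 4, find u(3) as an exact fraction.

1902497/719072

u(1) = (4 + 7/4)/2 = 23/8.
u(2) = (23/8 + 7/(23/8))/2 = 977/368.
u(3) = (977/368 + 7/(977/368))/2 = 1902497/719072.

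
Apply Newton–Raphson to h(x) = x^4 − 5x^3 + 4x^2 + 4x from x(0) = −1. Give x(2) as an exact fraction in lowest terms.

−1992077/3280559

h'(x) = 4x^3 − 15x^2 + 8x + 4.
h(−1) = 6, h'(−1) = −23, so x(1) = (−1) − 6/(−23) = −17/23.
h(−17/23) = 432684/279841, h'(−17/23) = −142633/12167, so x(2) = (−17/23) − (432684/279841)/(−142633/12167) = −1992077/3280559.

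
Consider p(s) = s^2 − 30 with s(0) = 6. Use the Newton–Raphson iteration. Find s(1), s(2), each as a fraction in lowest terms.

s(1) = 11/2, s(2) = 241/44

p'(s) = 2s.
p(6) = 6, p'(6) = 12, so s(1) = 6 − 6/12 = 11/2.
p(11/2) = 1/4, p'(11/2) = 11, so s(2) = (11/2) − (1/4)/11 = 241/44.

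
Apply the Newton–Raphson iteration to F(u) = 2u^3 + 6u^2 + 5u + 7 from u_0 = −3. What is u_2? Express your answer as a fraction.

F'(u) = 6u^2 + 12u + 5.
F(−3) = −8, F'(−3) = 23, so u_1 = (−3) − (−8)/23 = −61/23.
F(−61/23) = −16640/12167, F'(−61/23) = 8135/529, so u_2 = (−61/23) − (−16640/12167)/(8135/529) = −95919/37421.

−95919/37421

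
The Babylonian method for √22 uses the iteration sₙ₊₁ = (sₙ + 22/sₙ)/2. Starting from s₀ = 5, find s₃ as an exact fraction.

38878481/8288920

s₁ = (5 + 22/5)/2 = 47/10.
s₂ = (47/10 + 22/(47/10))/2 = 4409/940.
s₃ = (4409/940 + 22/(4409/940))/2 = 38878481/8288920.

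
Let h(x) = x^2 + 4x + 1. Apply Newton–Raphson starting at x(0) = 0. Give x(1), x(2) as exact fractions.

x(1) = -1/4, x(2) = -15/56

h'(x) = 2x + 4.
h(0) = 1, h'(0) = 4, so x(1) = 0 - 1/4 = -1/4.
h(-1/4) = 1/16, h'(-1/4) = 7/2, so x(2) = (-1/4) - (1/16)/(7/2) = -15/56.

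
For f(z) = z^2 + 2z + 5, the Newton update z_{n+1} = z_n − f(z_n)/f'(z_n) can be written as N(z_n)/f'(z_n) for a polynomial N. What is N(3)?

f'(z) = 2z + 2.
N(z) = z·f'(z) − f(z) = z·(2z + 2) − (z^2 + 2z + 5) = z^2 − 5.
N(3) = 4.

4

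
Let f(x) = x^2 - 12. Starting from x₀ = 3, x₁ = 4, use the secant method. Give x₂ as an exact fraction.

24/7

f(3) = -3, f(4) = 4. x₂ = 4 - 4·(4 - 3)/(4 - (-3)) = 24/7.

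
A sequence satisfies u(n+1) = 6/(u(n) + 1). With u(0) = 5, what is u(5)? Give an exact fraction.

30/17

u(1) = 6/(5 + 1) = 1.
u(2) = 6/(1 + 1) = 3.
u(3) = 6/(3 + 1) = 3/2.
u(4) = 6/(3/2 + 1) = 12/5.
u(5) = 6/(12/5 + 1) = 30/17.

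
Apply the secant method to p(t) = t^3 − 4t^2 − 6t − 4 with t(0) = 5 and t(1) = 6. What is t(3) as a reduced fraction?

193394/36715

p(5) = −9, p(6) = 32. t(2) = 6 − 32·(6 − 5)/(32 − (−9)) = 214/41.
p(6) = 32, p(214/41) = −144288/68921. t(3) = (214/41) − (−144288/68921)·((214/41) − 6)/((−144288/68921) − 32) = 193394/36715.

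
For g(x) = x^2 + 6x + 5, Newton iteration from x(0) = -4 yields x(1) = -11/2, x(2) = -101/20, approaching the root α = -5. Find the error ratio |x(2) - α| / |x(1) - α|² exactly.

1/5

x(1) - α = -11/2 - (-5) = -11/2 + 5 = -1/2, so |x(1) - α| = 1/2.
x(2) - α = -101/20 - (-5) = -101/20 + 5 = -1/20, so |x(2) - α| = 1/20.
|x(1) - α|² = 1/4.
Ratio = (1/20) / (1/4) = 1/5.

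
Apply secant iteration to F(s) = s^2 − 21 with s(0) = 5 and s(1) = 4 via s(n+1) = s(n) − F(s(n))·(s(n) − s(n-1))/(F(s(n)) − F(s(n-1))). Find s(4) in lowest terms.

F(5) = 4, F(4) = −5. s(2) = 4 − (−5)·(4 − 5)/((−5) − 4) = 41/9.
F(4) = −5, F(41/9) = −20/81. s(3) = (41/9) − (−20/81)·((41/9) − 4)/((−20/81) − (−5)) = 353/77.
F(41/9) = −20/81, F(353/77) = 100/5929. s(4) = (353/77) − (100/5929)·((353/77) − (41/9))/((100/5929) − (−20/81)) = 14513/3167.

14513/3167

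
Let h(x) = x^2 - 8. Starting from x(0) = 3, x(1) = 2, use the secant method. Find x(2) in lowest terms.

h(3) = 1, h(2) = -4. x(2) = 2 - (-4)·(2 - 3)/((-4) - 1) = 14/5.

14/5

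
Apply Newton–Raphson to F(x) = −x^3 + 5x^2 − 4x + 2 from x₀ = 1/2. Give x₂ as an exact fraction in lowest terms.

F'(x) = −3x^2 + 10x − 4.
F(1/2) = 9/8, F'(1/2) = 1/4, so x₁ = (1/2) − (9/8)/(1/4) = −4.
F(−4) = 162, F'(−4) = −92, so x₂ = (−4) − 162/(−92) = −103/46.

−103/46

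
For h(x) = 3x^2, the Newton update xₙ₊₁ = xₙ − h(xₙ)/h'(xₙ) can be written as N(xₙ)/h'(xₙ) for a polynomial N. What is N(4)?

h'(x) = 6x.
N(x) = x·h'(x) − h(x) = x·(6x) − (3x^2) = 3x^2.
N(4) = 48.

48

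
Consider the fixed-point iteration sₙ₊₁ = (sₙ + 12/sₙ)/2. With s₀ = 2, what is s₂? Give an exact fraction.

7/2

s₁ = (2 + 12/2)/2 = 4.
s₂ = (4 + 12/4)/2 = 7/2.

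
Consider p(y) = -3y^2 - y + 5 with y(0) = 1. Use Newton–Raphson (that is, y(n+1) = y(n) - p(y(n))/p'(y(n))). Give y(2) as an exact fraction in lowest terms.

437/385

p'(y) = -6y - 1.
p(1) = 1, p'(1) = -7, so y(1) = 1 - 1/(-7) = 8/7.
p(8/7) = -3/49, p'(8/7) = -55/7, so y(2) = (8/7) - (-3/49)/(-55/7) = 437/385.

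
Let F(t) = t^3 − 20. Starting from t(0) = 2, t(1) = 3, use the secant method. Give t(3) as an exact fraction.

23270/8599

F(2) = −12, F(3) = 7. t(2) = 3 − 7·(3 − 2)/(7 − (−12)) = 50/19.
F(3) = 7, F(50/19) = −12180/6859. t(3) = (50/19) − (−12180/6859)·((50/19) − 3)/((−12180/6859) − 7) = 23270/8599.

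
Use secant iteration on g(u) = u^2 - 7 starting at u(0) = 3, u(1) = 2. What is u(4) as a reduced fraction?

799/302

g(3) = 2, g(2) = -3. u(2) = 2 - (-3)·(2 - 3)/((-3) - 2) = 13/5.
g(2) = -3, g(13/5) = -6/25. u(3) = (13/5) - (-6/25)·((13/5) - 2)/((-6/25) - (-3)) = 61/23.
g(13/5) = -6/25, g(61/23) = 18/529. u(4) = (61/23) - (18/529)·((61/23) - (13/5))/((18/529) - (-6/25)) = 799/302.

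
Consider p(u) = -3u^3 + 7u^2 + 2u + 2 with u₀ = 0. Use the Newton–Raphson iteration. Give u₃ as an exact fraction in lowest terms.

p'(u) = -9u^2 + 14u + 2.
p(0) = 2, p'(0) = 2, so u₁ = 0 - 2/2 = -1.
p(-1) = 10, p'(-1) = -21, so u₂ = (-1) - 10/(-21) = -11/21.
p(-11/21) = 3400/1029, p'(-11/21) = -1147/147, so u₃ = (-11/21) - (3400/1029)/(-1147/147) = -2417/24087.

-2417/24087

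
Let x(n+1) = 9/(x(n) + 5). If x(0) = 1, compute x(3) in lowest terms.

x(1) = 9/(1 + 5) = 3/2.
x(2) = 9/(3/2 + 5) = 18/13.
x(3) = 9/(18/13 + 5) = 117/83.

117/83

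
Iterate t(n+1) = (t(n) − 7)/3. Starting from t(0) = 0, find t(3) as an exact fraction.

t(1) = (0 − 7)/3 = −7/3.
t(2) = ((−7/3) − 7)/3 = −28/9.
t(3) = ((−28/9) − 7)/3 = −91/27.

−91/27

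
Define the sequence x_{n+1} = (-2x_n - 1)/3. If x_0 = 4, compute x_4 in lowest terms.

x_1 = (-2·4 - 1)/3 = -3.
x_2 = (-2·(-3) - 1)/3 = 5/3.
x_3 = (-2·(5/3) - 1)/3 = -13/9.
x_4 = (-2·(-13/9) - 1)/3 = 17/27.

17/27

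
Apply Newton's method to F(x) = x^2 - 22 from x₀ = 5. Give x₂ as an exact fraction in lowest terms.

F'(x) = 2x.
F(5) = 3, F'(5) = 10, so x₁ = 5 - 3/10 = 47/10.
F(47/10) = 9/100, F'(47/10) = 47/5, so x₂ = (47/10) - (9/100)/(47/5) = 4409/940.

4409/940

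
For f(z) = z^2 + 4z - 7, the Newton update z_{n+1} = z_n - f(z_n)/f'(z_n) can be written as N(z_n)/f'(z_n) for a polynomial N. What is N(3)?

16

f'(z) = 2z + 4.
N(z) = z·f'(z) - f(z) = z·(2z + 4) - (z^2 + 4z - 7) = z^2 + 7.
N(3) = 16.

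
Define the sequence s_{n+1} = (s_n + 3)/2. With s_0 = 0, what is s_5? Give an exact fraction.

93/32

s_1 = (0 + 3)/2 = 3/2.
s_2 = ((3/2) + 3)/2 = 9/4.
s_3 = ((9/4) + 3)/2 = 21/8.
s_4 = ((21/8) + 3)/2 = 45/16.
s_5 = ((45/16) + 3)/2 = 93/32.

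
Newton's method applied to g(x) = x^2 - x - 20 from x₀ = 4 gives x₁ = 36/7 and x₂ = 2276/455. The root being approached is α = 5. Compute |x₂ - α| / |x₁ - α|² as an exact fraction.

x₁ - α = 36/7 - 5 = 1/7, so |x₁ - α| = 1/7.
x₂ - α = 2276/455 - 5 = 1/455, so |x₂ - α| = 1/455.
|x₁ - α|² = 1/49.
Ratio = (1/455) / (1/49) = 7/65.

7/65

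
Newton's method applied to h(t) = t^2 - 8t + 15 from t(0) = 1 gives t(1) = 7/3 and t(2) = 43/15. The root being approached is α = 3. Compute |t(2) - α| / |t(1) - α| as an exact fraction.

t(1) - α = 7/3 - 3 = -2/3, so |t(1) - α| = 2/3.
t(2) - α = 43/15 - 3 = -2/15, so |t(2) - α| = 2/15.
Ratio = (2/15) / (2/3) = 1/5.

1/5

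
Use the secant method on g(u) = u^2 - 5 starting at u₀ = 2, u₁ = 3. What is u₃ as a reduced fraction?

29/13

g(2) = -1, g(3) = 4. u₂ = 3 - 4·(3 - 2)/(4 - (-1)) = 11/5.
g(3) = 4, g(11/5) = -4/25. u₃ = (11/5) - (-4/25)·((11/5) - 3)/((-4/25) - 4) = 29/13.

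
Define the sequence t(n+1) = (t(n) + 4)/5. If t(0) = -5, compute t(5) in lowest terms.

t(1) = ((-5) + 4)/5 = -1/5.
t(2) = ((-1/5) + 4)/5 = 19/25.
t(3) = ((19/25) + 4)/5 = 119/125.
t(4) = ((119/125) + 4)/5 = 619/625.
t(5) = ((619/625) + 4)/5 = 3119/3125.

3119/3125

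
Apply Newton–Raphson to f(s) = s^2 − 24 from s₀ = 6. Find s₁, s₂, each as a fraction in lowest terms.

s₁ = 5, s₂ = 49/10

f'(s) = 2s.
f(6) = 12, f'(6) = 12, so s₁ = 6 − 12/12 = 5.
f(5) = 1, f'(5) = 10, so s₂ = 5 − 1/10 = 49/10.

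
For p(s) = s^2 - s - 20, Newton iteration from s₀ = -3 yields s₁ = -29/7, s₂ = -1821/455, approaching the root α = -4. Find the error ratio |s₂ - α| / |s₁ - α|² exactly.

s₁ - α = -29/7 - (-4) = -29/7 + 4 = -1/7, so |s₁ - α| = 1/7.
s₂ - α = -1821/455 - (-4) = -1821/455 + 4 = -1/455, so |s₂ - α| = 1/455.
|s₁ - α|² = 1/49.
Ratio = (1/455) / (1/49) = 7/65.

7/65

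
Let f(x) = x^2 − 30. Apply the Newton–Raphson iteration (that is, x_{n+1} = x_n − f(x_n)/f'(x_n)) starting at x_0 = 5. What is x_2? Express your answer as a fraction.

241/44

f'(x) = 2x.
f(5) = −5, f'(5) = 10, so x_1 = 5 − (−5)/10 = 11/2.
f(11/2) = 1/4, f'(11/2) = 11, so x_2 = (11/2) − (1/4)/11 = 241/44.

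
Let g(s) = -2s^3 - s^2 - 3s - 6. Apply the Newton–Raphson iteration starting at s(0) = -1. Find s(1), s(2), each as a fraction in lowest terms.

s(1) = -9/7, s(2) = -113/91

g'(s) = -6s^2 - 2s - 3.
g(-1) = -2, g'(-1) = -7, so s(1) = (-1) - (-2)/(-7) = -9/7.
g(-9/7) = 156/343, g'(-9/7) = -507/49, so s(2) = (-9/7) - (156/343)/(-507/49) = -113/91.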